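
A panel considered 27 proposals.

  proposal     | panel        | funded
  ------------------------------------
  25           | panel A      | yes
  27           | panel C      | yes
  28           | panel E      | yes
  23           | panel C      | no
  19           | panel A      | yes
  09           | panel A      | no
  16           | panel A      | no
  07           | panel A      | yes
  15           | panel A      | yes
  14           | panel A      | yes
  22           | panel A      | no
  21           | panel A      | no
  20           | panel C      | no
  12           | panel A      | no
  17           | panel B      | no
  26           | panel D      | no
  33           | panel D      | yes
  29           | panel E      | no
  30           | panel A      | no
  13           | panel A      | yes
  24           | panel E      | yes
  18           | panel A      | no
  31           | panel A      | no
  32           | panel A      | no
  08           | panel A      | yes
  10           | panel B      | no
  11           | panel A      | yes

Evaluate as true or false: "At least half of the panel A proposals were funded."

False

Truth condition: |A ∩ B| ≥ |A ∖ B|.
|A| = 17, |A ∩ B| = 8, |A ∖ B| = 9.
8 < 9, so the statement is false.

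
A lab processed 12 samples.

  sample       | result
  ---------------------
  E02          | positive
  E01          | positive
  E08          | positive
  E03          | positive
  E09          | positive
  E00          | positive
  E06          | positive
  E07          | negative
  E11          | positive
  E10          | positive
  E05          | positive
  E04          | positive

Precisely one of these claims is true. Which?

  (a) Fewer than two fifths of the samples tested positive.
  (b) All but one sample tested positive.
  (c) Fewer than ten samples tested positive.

(b)

|A| = 12, |A ∩ B| = 11, |A ∖ B| = 1.
(a) requires |A ∩ B| / |A| < 2/5: false.
(b) requires |A ∖ B| = 1: true.
(c) requires |A ∩ B| < 10: false.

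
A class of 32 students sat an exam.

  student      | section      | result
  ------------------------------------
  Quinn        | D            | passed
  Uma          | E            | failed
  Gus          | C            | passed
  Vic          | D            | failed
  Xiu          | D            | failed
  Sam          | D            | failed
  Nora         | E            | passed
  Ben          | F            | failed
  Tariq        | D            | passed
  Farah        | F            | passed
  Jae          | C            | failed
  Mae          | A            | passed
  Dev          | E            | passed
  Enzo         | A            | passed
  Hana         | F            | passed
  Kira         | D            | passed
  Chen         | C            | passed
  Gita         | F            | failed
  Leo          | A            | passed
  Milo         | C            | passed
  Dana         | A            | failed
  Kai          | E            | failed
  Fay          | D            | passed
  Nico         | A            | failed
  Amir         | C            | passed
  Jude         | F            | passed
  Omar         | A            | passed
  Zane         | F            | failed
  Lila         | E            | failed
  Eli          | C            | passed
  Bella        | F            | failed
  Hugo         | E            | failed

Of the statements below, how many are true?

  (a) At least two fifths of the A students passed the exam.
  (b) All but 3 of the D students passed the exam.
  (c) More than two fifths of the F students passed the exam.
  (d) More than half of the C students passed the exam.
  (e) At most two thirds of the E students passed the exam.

(a) A: |A| = 6, |A ∩ B| = 4; needs |A ∩ B| / |A| ≥ 2/5 — true.
(b) D: |A| = 7, |A ∩ B| = 4; needs |A ∖ B| = 3 — true.
(c) F: |A| = 7, |A ∩ B| = 3; needs |A ∩ B| / |A| > 2/5 — true.
(d) C: |A| = 6, |A ∩ B| = 5; needs |A ∩ B| > |A ∖ B| — true.
(e) E: |A| = 6, |A ∩ B| = 2; needs |A ∩ B| / |A| ≤ 2/3 — true.

5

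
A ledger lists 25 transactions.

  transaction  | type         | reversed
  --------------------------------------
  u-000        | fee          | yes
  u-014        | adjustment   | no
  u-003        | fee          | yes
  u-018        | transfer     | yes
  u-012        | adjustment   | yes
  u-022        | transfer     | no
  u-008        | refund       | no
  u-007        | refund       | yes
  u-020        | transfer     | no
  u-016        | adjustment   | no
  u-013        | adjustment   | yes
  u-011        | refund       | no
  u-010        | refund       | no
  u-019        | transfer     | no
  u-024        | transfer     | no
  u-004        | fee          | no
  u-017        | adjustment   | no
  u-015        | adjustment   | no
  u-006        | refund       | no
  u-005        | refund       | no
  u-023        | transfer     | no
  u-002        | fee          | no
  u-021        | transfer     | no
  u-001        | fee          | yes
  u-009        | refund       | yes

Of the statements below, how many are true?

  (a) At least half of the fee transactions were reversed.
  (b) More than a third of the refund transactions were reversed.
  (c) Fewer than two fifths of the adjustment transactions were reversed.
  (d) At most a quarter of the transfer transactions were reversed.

3

(a) fee: |A| = 5, |A ∩ B| = 3; needs |A ∩ B| ≥ |A ∖ B| — true.
(b) refund: |A| = 7, |A ∩ B| = 2; needs |A ∩ B| / |A| > 1/3 — false.
(c) adjustment: |A| = 6, |A ∩ B| = 2; needs |A ∩ B| / |A| < 2/5 — true.
(d) transfer: |A| = 7, |A ∩ B| = 1; needs |A ∩ B| / |A| ≤ 1/4 — true.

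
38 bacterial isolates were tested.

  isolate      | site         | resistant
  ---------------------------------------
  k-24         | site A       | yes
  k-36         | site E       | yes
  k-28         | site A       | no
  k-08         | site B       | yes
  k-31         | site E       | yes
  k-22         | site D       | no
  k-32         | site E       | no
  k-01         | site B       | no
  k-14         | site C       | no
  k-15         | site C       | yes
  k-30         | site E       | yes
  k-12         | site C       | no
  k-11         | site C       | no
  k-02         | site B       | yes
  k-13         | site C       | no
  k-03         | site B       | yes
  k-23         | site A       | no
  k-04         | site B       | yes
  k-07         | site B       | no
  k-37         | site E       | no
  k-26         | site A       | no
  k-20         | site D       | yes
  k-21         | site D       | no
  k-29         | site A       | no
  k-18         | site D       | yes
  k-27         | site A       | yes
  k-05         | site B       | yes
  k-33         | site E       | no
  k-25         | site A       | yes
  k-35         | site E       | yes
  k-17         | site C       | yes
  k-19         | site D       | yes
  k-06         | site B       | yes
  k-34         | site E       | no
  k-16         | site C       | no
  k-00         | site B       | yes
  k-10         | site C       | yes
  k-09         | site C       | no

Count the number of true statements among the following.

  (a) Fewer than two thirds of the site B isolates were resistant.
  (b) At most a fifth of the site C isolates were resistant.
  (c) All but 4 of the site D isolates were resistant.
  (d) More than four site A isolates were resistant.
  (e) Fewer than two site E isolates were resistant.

(a) site B: |A| = 9, |A ∩ B| = 7; needs |A ∩ B| / |A| < 2/3 — false.
(b) site C: |A| = 9, |A ∩ B| = 3; needs |A ∩ B| / |A| ≤ 1/5 — false.
(c) site D: |A| = 5, |A ∩ B| = 3; needs |A ∖ B| = 4 — false.
(d) site A: |A| = 7, |A ∩ B| = 3; needs |A ∩ B| > 4 — false.
(e) site E: |A| = 8, |A ∩ B| = 4; needs |A ∩ B| < 2 — false.

0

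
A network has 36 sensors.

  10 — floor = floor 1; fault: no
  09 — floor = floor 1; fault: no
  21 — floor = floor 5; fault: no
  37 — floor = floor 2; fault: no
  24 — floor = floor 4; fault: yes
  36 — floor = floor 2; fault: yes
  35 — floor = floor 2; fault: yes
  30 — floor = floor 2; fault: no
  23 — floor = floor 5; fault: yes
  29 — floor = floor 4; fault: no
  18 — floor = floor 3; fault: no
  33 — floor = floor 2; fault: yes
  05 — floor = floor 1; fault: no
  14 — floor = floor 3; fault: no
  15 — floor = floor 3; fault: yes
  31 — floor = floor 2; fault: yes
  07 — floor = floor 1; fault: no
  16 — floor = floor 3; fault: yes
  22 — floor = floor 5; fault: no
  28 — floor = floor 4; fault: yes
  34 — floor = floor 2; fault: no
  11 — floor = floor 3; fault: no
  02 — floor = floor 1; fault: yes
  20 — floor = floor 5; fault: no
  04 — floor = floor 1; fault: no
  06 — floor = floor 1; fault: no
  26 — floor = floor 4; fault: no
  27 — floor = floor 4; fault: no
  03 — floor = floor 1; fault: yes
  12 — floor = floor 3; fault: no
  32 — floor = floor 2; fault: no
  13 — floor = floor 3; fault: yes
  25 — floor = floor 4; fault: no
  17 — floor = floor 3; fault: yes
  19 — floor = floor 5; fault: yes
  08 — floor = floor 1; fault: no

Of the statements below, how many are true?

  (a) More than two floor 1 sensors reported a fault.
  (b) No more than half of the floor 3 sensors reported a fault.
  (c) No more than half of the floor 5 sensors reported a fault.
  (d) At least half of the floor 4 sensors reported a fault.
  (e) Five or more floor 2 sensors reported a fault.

(a) floor 1: |A| = 9, |A ∩ B| = 2; needs |A ∩ B| > 2 — false.
(b) floor 3: |A| = 8, |A ∩ B| = 4; needs |A ∩ B| ≤ |A ∖ B| — true.
(c) floor 5: |A| = 5, |A ∩ B| = 2; needs |A ∩ B| ≤ |A ∖ B| — true.
(d) floor 4: |A| = 6, |A ∩ B| = 2; needs |A ∩ B| ≥ |A ∖ B| — false.
(e) floor 2: |A| = 8, |A ∩ B| = 4; needs |A ∩ B| ≥ 5 — false.

2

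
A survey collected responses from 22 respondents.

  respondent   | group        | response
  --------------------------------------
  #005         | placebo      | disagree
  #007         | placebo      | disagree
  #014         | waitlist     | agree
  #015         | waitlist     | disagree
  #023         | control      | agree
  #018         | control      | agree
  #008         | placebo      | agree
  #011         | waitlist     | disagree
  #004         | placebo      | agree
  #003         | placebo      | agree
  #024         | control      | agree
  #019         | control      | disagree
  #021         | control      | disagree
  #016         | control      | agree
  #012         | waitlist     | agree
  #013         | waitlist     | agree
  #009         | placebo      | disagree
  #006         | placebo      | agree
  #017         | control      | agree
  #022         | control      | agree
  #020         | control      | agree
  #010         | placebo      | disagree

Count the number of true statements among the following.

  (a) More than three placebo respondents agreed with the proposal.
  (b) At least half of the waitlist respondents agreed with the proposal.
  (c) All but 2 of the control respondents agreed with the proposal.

(a) placebo: |A| = 8, |A ∩ B| = 4; needs |A ∩ B| > 3 — true.
(b) waitlist: |A| = 5, |A ∩ B| = 3; needs |A ∩ B| ≥ |A ∖ B| — true.
(c) control: |A| = 9, |A ∩ B| = 7; needs |A ∖ B| = 2 — true.

3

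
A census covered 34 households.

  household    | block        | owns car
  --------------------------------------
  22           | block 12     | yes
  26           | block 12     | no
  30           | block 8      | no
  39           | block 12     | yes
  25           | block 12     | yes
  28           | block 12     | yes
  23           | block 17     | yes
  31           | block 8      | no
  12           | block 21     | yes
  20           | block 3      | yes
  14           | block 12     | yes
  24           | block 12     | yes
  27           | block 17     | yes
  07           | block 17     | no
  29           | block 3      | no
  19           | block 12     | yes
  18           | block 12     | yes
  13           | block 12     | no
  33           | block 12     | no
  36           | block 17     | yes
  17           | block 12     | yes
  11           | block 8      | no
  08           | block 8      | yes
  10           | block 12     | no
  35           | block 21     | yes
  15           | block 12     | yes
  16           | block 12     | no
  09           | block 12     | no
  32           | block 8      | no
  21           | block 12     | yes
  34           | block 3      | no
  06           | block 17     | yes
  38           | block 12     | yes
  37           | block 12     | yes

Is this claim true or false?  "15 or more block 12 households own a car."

'15 or more block 12 households own a car' holds iff |A ∩ B| ≥ 15.
|A| = 19, |A ∩ B| = 13, |A ∖ B| = 6.
|A ∩ B| = 13, so the statement is false.

False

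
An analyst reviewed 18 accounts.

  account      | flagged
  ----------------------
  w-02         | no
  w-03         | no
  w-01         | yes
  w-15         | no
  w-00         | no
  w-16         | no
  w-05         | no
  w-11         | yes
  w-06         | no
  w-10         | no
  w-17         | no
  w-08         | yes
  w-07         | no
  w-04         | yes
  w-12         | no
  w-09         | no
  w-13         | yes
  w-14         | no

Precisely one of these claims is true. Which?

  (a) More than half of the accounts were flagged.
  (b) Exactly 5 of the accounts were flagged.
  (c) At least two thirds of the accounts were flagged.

|A| = 18, |A ∩ B| = 5, |A ∖ B| = 13.
(a) requires |A ∩ B| > |A ∖ B|: false.
(b) requires |A ∩ B| = 5: true.
(c) requires |A ∩ B| / |A| ≥ 2/3: false.

(b)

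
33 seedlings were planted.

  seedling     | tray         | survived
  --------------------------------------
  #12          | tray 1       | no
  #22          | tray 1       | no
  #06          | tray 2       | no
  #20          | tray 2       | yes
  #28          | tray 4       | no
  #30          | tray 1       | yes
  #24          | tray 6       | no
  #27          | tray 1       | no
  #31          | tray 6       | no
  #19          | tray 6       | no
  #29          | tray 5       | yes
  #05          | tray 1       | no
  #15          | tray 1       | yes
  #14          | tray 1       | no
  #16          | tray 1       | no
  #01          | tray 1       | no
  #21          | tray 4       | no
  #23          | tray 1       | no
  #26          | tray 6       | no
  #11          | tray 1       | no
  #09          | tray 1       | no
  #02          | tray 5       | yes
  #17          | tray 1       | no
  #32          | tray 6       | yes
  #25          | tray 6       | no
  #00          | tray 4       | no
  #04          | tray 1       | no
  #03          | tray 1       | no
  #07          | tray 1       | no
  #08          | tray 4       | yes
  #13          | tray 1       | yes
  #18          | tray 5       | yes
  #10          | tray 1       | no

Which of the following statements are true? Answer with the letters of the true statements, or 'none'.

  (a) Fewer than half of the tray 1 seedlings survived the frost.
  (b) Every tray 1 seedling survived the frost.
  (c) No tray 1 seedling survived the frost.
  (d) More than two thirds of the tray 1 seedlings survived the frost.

(a)

|A| = 18, |A ∩ B| = 3, |A ∖ B| = 15.
(a) |A ∩ B| < |A ∖ B|: holds.
(b) A ⊆ B, i.e. every element of A is in B (|A ∖ B| = 0): fails.
(c) A ∩ B = ∅ (|A ∩ B| = 0): fails.
(d) |A ∩ B| / |A| > 2/3: fails.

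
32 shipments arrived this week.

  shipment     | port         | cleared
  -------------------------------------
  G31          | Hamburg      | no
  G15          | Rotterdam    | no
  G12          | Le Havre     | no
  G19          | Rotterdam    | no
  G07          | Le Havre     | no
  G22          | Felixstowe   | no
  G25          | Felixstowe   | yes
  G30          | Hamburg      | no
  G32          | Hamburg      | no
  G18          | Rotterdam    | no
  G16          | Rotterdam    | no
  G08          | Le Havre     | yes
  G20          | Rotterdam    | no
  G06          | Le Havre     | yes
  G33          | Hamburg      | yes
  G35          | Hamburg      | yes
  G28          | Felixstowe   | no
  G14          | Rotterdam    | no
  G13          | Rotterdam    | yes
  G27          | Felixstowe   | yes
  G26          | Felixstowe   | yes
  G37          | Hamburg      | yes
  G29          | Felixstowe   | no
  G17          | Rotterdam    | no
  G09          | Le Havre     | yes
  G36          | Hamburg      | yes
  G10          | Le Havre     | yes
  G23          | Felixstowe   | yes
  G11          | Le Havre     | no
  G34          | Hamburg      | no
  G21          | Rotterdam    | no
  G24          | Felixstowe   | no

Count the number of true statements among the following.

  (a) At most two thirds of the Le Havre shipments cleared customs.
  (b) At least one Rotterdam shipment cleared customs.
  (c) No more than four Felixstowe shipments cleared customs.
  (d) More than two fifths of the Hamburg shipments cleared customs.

4

(a) Le Havre: |A| = 7, |A ∩ B| = 4; needs |A ∩ B| / |A| ≤ 2/3 — true.
(b) Rotterdam: |A| = 9, |A ∩ B| = 1; needs A ∩ B ≠ ∅ (|A ∩ B| ≥ 1) — true.
(c) Felixstowe: |A| = 8, |A ∩ B| = 4; needs |A ∩ B| ≤ 4 — true.
(d) Hamburg: |A| = 8, |A ∩ B| = 4; needs |A ∩ B| / |A| > 2/5 — true.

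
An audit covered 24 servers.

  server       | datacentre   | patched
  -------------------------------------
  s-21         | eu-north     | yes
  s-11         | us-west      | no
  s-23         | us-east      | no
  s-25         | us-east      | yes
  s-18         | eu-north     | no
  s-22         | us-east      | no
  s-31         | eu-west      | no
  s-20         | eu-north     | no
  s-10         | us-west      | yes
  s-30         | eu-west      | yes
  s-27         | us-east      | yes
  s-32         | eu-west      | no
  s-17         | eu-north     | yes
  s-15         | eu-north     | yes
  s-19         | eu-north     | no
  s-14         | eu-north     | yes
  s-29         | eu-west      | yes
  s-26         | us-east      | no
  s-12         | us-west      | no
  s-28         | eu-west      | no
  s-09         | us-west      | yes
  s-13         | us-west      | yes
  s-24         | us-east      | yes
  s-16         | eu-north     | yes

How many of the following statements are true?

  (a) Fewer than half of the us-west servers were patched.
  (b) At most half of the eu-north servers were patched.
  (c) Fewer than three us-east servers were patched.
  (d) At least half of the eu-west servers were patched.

0

(a) us-west: |A| = 5, |A ∩ B| = 3; needs |A ∩ B| < |A ∖ B| — false.
(b) eu-north: |A| = 8, |A ∩ B| = 5; needs |A ∩ B| ≤ |A ∖ B| — false.
(c) us-east: |A| = 6, |A ∩ B| = 3; needs |A ∩ B| < 3 — false.
(d) eu-west: |A| = 5, |A ∩ B| = 2; needs |A ∩ B| ≥ |A ∖ B| — false.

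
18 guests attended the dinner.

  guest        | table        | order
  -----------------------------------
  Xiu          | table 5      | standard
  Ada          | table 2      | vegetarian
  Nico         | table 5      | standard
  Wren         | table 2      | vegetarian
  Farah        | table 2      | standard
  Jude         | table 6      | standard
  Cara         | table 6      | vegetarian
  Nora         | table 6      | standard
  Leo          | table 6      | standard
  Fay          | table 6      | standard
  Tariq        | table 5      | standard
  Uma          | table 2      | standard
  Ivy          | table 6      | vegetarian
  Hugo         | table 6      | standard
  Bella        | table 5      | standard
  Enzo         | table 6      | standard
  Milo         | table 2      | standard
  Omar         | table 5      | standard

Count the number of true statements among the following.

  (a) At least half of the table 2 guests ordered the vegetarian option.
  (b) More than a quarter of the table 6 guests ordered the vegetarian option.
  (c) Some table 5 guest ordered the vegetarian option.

(a) table 2: |A| = 5, |A ∩ B| = 2; needs |A ∩ B| ≥ |A ∖ B| — false.
(b) table 6: |A| = 8, |A ∩ B| = 2; needs |A ∩ B| / |A| > 1/4 — false.
(c) table 5: |A| = 5, |A ∩ B| = 0; needs A ∩ B ≠ ∅ (|A ∩ B| ≥ 1) — false.

0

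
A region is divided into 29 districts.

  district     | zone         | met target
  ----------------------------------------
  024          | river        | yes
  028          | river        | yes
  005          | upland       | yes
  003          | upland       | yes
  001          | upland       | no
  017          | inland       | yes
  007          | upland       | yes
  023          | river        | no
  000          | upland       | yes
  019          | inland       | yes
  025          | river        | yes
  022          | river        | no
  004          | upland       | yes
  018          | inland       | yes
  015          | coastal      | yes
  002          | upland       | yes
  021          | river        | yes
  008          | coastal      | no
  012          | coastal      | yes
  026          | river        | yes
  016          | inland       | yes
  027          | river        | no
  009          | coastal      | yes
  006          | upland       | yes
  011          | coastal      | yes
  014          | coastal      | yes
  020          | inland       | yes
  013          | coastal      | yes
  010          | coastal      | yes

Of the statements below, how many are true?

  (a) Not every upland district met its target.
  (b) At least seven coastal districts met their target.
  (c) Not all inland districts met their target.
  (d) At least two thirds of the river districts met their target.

(a) upland: |A| = 8, |A ∩ B| = 7; needs A ⊄ B (|A ∖ B| ≥ 1) — true.
(b) coastal: |A| = 8, |A ∩ B| = 7; needs |A ∩ B| ≥ 7 — true.
(c) inland: |A| = 5, |A ∩ B| = 5; needs A ⊄ B (|A ∖ B| ≥ 1) — false.
(d) river: |A| = 8, |A ∩ B| = 5; needs |A ∩ B| / |A| ≥ 2/3 — false.

2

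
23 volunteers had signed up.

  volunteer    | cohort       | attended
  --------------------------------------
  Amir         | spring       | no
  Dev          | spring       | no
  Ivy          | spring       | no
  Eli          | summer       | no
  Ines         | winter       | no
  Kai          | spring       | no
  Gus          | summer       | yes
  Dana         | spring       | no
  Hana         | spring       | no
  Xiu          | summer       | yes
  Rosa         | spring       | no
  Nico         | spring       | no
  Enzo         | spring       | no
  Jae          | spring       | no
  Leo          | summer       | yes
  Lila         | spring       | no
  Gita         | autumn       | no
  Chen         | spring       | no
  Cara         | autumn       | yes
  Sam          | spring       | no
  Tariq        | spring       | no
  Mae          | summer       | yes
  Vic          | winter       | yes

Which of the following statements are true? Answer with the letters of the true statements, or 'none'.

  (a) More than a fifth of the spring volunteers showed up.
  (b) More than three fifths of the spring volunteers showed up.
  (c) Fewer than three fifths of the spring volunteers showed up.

|A| = 14, |A ∩ B| = 0, |A ∖ B| = 14.
(a) |A ∩ B| / |A| > 1/5: fails.
(b) |A ∩ B| / |A| > 3/5: fails.
(c) |A ∩ B| / |A| < 3/5: holds.

(c)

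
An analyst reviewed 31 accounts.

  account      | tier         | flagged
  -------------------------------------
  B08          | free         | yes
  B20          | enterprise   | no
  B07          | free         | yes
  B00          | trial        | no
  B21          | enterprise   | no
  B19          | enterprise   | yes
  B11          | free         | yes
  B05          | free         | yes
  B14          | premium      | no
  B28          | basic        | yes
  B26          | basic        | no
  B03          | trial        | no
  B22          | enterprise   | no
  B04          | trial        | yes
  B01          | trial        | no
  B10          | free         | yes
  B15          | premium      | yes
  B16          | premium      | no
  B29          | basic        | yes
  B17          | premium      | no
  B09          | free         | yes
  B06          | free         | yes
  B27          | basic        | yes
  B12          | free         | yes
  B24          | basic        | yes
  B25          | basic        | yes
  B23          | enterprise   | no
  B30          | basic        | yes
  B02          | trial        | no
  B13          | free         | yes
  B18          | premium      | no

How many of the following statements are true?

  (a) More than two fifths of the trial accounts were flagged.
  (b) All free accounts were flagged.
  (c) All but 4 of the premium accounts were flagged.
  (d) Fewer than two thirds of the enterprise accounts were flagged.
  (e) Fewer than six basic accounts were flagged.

3

(a) trial: |A| = 5, |A ∩ B| = 1; needs |A ∩ B| / |A| > 2/5 — false.
(b) free: |A| = 9, |A ∩ B| = 9; needs A ⊆ B, i.e. every element of A is in B (|A ∖ B| = 0) — true.
(c) premium: |A| = 5, |A ∩ B| = 1; needs |A ∖ B| = 4 — true.
(d) enterprise: |A| = 5, |A ∩ B| = 1; needs |A ∩ B| / |A| < 2/3 — true.
(e) basic: |A| = 7, |A ∩ B| = 6; needs |A ∩ B| < 6 — false.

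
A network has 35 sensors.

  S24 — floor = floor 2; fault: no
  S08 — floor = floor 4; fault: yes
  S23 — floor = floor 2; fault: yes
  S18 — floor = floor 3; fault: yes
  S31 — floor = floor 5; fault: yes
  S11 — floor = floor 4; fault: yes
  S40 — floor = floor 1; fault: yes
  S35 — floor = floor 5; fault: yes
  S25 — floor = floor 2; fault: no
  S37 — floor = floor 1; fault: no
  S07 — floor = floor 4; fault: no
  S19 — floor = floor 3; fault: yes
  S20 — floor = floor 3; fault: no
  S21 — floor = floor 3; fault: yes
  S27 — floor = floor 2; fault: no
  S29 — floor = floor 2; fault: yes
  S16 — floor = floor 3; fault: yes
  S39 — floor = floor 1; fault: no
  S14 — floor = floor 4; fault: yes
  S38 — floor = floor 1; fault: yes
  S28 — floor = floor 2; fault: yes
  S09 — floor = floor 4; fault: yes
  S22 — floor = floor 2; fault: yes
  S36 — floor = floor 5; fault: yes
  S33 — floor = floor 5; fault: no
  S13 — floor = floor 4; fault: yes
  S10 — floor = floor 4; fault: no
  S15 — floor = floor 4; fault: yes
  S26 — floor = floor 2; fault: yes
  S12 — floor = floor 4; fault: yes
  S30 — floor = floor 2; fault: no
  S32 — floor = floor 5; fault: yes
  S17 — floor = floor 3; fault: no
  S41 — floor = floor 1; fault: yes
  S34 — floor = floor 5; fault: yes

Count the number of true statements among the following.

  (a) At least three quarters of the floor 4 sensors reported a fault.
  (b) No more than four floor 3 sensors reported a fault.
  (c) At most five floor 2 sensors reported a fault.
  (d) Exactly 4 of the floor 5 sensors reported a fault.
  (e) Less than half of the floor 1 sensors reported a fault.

(a) floor 4: |A| = 9, |A ∩ B| = 7; needs |A ∩ B| / |A| ≥ 3/4 — true.
(b) floor 3: |A| = 6, |A ∩ B| = 4; needs |A ∩ B| ≤ 4 — true.
(c) floor 2: |A| = 9, |A ∩ B| = 5; needs |A ∩ B| ≤ 5 — true.
(d) floor 5: |A| = 6, |A ∩ B| = 5; needs |A ∩ B| = 4 — false.
(e) floor 1: |A| = 5, |A ∩ B| = 3; needs |A ∩ B| < |A ∖ B| — false.

3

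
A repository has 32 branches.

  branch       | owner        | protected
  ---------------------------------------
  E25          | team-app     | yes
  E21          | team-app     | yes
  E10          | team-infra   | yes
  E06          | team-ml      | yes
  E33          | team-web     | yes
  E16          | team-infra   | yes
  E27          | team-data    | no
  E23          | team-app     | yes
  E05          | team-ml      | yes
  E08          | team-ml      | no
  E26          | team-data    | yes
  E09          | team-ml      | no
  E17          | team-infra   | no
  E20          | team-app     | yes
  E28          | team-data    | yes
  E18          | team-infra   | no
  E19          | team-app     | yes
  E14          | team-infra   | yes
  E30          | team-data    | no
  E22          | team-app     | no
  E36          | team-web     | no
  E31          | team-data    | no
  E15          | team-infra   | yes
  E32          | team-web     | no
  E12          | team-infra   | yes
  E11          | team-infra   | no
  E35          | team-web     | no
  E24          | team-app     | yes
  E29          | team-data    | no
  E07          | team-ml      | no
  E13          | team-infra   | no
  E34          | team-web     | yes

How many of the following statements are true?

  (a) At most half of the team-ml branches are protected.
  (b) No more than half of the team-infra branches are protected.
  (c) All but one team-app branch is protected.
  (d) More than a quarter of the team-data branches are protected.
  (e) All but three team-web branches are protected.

4

(a) team-ml: |A| = 5, |A ∩ B| = 2; needs |A ∩ B| ≤ |A ∖ B| — true.
(b) team-infra: |A| = 9, |A ∩ B| = 5; needs |A ∩ B| ≤ |A ∖ B| — false.
(c) team-app: |A| = 7, |A ∩ B| = 6; needs |A ∖ B| = 1 — true.
(d) team-data: |A| = 6, |A ∩ B| = 2; needs |A ∩ B| / |A| > 1/4 — true.
(e) team-web: |A| = 5, |A ∩ B| = 2; needs |A ∖ B| = 3 — true.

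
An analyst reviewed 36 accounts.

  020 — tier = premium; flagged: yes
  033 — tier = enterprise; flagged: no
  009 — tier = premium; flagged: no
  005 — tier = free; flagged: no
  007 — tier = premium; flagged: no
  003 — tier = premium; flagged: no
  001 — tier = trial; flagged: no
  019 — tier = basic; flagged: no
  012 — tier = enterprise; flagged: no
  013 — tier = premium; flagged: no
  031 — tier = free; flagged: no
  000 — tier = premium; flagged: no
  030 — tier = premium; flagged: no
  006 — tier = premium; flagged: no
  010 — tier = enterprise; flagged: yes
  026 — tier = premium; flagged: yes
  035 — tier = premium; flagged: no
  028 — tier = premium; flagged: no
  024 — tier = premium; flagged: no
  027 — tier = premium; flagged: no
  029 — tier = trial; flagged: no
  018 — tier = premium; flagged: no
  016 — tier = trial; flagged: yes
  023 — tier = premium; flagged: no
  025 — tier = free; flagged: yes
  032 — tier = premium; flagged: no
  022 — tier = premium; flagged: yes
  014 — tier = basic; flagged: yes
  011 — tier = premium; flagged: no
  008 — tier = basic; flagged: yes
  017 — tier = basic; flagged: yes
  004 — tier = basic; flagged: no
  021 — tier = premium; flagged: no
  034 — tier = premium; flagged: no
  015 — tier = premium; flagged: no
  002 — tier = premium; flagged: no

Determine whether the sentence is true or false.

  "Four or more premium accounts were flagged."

False

Truth condition: |A ∩ B| ≥ 4.
|A| = 22, |A ∩ B| = 3, |A ∖ B| = 19.
|A ∩ B| = 3, so the statement is false.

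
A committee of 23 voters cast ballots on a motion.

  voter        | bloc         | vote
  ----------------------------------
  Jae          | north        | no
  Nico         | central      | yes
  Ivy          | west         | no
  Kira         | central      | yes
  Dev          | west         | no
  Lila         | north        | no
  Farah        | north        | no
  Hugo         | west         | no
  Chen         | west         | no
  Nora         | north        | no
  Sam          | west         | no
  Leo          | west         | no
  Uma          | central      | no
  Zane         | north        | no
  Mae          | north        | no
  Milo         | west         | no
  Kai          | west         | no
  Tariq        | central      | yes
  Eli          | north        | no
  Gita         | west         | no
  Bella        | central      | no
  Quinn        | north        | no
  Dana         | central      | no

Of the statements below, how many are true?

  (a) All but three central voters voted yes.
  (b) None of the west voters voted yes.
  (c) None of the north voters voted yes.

3

(a) central: |A| = 6, |A ∩ B| = 3; needs |A ∖ B| = 3 — true.
(b) west: |A| = 9, |A ∩ B| = 0; needs A ∩ B = ∅ (|A ∩ B| = 0) — true.
(c) north: |A| = 8, |A ∩ B| = 0; needs A ∩ B = ∅ (|A ∩ B| = 0) — true.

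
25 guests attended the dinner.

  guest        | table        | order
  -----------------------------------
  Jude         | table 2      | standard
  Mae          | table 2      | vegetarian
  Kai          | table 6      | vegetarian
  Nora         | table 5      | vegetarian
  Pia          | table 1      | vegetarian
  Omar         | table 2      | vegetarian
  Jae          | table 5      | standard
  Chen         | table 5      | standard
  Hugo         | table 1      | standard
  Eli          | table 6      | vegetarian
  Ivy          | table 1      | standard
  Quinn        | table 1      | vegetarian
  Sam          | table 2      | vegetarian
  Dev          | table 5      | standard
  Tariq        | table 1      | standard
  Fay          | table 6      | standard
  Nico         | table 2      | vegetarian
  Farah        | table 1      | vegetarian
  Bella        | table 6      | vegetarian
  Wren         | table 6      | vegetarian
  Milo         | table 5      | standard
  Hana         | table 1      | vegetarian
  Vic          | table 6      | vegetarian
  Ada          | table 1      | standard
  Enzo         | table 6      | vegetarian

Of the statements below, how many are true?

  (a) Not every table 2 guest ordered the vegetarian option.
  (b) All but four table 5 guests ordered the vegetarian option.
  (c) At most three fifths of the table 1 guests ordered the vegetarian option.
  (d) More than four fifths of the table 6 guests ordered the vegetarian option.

(a) table 2: |A| = 5, |A ∩ B| = 4; needs A ⊄ B (|A ∖ B| ≥ 1) — true.
(b) table 5: |A| = 5, |A ∩ B| = 1; needs |A ∖ B| = 4 — true.
(c) table 1: |A| = 8, |A ∩ B| = 4; needs |A ∩ B| / |A| ≤ 3/5 — true.
(d) table 6: |A| = 7, |A ∩ B| = 6; needs |A ∩ B| / |A| > 4/5 — true.

4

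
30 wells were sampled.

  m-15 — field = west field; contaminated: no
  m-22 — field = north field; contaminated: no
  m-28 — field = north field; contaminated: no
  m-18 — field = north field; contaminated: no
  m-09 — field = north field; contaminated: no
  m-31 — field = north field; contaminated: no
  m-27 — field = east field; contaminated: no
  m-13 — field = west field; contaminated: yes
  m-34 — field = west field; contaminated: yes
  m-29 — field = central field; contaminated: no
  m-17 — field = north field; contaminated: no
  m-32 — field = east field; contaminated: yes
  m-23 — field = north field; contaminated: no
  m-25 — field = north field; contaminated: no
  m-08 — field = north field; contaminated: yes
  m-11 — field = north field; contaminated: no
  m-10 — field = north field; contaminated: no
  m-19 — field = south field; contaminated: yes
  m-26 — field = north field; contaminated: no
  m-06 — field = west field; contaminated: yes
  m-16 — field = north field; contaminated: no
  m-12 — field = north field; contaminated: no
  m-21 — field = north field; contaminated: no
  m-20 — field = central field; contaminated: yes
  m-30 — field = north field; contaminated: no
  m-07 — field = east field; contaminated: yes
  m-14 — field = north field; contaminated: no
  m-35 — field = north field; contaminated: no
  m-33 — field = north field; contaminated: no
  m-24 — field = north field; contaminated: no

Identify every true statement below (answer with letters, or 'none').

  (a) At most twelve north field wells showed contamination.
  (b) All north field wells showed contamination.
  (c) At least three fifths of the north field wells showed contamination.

|A| = 20, |A ∩ B| = 1, |A ∖ B| = 19.
(a) |A ∩ B| ≤ 12: holds.
(b) A ⊆ B, i.e. every element of A is in B (|A ∖ B| = 0): fails.
(c) |A ∩ B| / |A| ≥ 3/5: fails.

(a)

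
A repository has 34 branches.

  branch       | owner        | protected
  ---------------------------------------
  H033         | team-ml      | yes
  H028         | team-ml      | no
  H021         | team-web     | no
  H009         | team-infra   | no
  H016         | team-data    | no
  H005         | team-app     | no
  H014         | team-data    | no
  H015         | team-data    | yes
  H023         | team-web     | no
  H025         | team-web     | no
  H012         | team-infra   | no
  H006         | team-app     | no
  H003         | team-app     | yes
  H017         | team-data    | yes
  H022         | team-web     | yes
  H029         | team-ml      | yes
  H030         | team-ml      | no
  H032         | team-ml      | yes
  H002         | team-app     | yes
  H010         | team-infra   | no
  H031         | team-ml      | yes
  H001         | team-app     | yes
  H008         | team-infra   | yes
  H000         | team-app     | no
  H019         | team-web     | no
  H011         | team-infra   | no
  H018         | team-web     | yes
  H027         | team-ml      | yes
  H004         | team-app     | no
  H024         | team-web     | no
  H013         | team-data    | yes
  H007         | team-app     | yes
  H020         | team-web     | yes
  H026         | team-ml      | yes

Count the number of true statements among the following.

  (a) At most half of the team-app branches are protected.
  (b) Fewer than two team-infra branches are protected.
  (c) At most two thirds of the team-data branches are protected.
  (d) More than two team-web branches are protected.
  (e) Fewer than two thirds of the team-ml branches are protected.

4

(a) team-app: |A| = 8, |A ∩ B| = 4; needs |A ∩ B| ≤ |A ∖ B| — true.
(b) team-infra: |A| = 5, |A ∩ B| = 1; needs |A ∩ B| < 2 — true.
(c) team-data: |A| = 5, |A ∩ B| = 3; needs |A ∩ B| / |A| ≤ 2/3 — true.
(d) team-web: |A| = 8, |A ∩ B| = 3; needs |A ∩ B| > 2 — true.
(e) team-ml: |A| = 8, |A ∩ B| = 6; needs |A ∩ B| / |A| < 2/3 — false.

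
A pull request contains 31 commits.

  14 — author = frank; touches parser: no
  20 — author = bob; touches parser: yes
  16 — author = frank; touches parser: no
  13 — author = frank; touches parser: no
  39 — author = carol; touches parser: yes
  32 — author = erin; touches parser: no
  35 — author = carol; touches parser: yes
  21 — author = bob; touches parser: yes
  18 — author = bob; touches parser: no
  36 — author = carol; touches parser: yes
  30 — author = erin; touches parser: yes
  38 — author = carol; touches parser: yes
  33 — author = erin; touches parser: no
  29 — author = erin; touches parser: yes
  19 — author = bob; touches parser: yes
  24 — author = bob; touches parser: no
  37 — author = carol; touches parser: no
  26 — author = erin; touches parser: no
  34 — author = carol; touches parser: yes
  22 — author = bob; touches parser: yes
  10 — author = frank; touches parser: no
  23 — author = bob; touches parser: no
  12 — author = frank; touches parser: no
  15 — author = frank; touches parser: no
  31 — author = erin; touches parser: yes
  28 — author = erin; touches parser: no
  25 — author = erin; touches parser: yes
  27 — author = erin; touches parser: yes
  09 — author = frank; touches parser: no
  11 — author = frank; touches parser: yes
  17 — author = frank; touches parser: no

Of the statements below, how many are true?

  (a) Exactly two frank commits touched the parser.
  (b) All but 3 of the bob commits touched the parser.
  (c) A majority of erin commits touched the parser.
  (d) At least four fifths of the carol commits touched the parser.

(a) frank: |A| = 9, |A ∩ B| = 1; needs |A ∩ B| = 2 — false.
(b) bob: |A| = 7, |A ∩ B| = 4; needs |A ∖ B| = 3 — true.
(c) erin: |A| = 9, |A ∩ B| = 5; needs |A ∩ B| > |A ∖ B| — true.
(d) carol: |A| = 6, |A ∩ B| = 5; needs |A ∩ B| / |A| ≥ 4/5 — true.

3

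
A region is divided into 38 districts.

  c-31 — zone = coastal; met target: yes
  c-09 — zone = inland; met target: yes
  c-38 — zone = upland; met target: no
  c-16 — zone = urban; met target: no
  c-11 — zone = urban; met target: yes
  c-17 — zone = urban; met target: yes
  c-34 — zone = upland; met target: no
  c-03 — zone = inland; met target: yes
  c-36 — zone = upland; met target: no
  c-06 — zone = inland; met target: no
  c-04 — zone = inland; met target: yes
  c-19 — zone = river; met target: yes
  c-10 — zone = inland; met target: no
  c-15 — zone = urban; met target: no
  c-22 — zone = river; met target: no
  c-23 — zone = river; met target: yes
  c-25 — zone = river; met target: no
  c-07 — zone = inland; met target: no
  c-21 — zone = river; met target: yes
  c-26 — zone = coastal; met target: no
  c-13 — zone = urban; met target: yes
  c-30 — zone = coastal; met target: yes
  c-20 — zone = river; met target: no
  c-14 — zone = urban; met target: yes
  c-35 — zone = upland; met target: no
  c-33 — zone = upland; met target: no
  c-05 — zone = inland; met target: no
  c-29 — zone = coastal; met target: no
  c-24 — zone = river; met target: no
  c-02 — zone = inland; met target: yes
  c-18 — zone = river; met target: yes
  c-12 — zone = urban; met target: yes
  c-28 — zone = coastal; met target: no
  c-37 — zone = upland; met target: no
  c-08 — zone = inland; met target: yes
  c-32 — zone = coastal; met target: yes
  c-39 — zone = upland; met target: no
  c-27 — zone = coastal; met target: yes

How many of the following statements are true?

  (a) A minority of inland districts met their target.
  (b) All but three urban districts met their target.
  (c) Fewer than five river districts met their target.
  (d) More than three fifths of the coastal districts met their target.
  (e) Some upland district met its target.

(a) inland: |A| = 9, |A ∩ B| = 5; needs |A ∩ B| < |A ∖ B| — false.
(b) urban: |A| = 7, |A ∩ B| = 5; needs |A ∖ B| = 3 — false.
(c) river: |A| = 8, |A ∩ B| = 4; needs |A ∩ B| < 5 — true.
(d) coastal: |A| = 7, |A ∩ B| = 4; needs |A ∩ B| / |A| > 3/5 — false.
(e) upland: |A| = 7, |A ∩ B| = 0; needs A ∩ B ≠ ∅ (|A ∩ B| ≥ 1) — false.

1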